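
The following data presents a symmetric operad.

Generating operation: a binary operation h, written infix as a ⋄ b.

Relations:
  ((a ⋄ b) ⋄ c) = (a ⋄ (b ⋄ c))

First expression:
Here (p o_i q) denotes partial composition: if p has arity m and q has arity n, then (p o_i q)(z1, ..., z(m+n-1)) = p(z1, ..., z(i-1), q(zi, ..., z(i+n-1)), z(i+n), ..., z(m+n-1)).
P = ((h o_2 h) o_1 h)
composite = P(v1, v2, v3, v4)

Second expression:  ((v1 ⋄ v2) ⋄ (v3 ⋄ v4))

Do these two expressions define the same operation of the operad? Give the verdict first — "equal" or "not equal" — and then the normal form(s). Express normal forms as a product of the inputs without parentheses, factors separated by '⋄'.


equal: each reduces to v1 ⋄ v2 ⋄ v3 ⋄ v4


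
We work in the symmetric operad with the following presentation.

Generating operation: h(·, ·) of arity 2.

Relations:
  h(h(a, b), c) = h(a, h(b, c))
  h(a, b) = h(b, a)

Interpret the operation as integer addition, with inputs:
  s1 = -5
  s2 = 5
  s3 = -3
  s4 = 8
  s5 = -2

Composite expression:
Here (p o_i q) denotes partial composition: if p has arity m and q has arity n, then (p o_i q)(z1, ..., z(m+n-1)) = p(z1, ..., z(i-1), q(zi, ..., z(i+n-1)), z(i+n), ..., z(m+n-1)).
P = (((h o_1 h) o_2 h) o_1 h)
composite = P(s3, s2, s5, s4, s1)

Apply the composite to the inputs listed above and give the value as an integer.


3

h(s3, s2) = 2
h(s5, s4) = 6
h(h(s3, s2), h(s5, s4)) = 8
h(h(h(s3, s2), h(s5, s4)), s1) = 3


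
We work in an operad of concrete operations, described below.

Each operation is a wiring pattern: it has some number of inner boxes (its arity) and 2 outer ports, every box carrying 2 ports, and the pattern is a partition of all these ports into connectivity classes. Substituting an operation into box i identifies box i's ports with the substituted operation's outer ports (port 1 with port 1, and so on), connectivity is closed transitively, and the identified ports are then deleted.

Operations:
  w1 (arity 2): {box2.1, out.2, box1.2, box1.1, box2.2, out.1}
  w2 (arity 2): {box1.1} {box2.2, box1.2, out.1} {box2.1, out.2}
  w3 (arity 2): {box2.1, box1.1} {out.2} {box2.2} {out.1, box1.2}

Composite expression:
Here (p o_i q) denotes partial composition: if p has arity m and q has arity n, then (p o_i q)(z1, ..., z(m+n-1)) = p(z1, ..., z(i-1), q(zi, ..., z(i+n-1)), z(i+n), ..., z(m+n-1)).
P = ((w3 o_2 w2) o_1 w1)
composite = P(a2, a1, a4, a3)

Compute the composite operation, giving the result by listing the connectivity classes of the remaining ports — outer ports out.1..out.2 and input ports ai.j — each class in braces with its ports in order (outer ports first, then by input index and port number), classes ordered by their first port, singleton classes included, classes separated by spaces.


{out.1, a1.1, a1.2, a2.1, a2.2, a3.2, a4.2} {out.2} {a3.1} {a4.1}


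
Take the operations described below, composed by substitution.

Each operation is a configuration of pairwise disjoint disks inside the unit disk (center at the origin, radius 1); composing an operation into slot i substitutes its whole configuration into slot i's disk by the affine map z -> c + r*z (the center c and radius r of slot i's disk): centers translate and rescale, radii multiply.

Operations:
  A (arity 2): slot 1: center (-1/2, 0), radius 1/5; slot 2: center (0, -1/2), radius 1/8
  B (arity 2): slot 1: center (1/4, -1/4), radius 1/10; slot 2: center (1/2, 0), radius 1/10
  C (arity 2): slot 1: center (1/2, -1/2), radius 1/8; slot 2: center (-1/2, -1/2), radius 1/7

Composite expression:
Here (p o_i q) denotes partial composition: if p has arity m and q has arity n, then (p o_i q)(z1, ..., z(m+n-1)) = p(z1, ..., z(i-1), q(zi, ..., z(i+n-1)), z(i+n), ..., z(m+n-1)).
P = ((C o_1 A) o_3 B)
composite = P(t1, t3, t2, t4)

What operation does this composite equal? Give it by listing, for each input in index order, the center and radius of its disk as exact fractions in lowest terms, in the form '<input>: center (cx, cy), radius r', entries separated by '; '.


t1: center (7/16, -1/2), radius 1/40; t2: center (-13/28, -15/28), radius 1/70; t3: center (1/2, -9/16), radius 1/64; t4: center (-3/7, -1/2), radius 1/70

Below C, radii multiply path by path; the t-disk centers shift.
tracing t1 down its 2-map path: center (7/16, -1/2), radius 1/40
tracing t3 down its 2-map path: center (1/2, -9/16), radius 1/64
tracing t2 down its 2-map path: center (-13/28, -15/28), radius 1/70
tracing t4 down its 2-map path: center (-3/7, -1/2), radius 1/70


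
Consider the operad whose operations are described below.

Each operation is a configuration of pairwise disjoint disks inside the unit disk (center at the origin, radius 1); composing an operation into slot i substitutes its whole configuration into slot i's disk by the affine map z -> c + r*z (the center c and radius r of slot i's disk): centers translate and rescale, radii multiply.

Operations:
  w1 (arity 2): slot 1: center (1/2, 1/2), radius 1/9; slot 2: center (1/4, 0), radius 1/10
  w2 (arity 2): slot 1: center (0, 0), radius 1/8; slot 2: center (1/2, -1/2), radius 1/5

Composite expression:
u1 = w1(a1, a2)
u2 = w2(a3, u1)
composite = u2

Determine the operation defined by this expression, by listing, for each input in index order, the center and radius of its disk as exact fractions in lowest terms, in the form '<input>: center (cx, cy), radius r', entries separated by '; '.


Below w2, radii multiply path by path; the a-disk centers shift.
tracing a3 down its 1-map path: center (0, 0), radius 1/8
tracing a1 down its 2-map path: center (3/5, -2/5), radius 1/45
tracing a2 down its 2-map path: center (11/20, -1/2), radius 1/50

a1: center (3/5, -2/5), radius 1/45; a2: center (11/20, -1/2), radius 1/50; a3: center (0, 0), radius 1/8


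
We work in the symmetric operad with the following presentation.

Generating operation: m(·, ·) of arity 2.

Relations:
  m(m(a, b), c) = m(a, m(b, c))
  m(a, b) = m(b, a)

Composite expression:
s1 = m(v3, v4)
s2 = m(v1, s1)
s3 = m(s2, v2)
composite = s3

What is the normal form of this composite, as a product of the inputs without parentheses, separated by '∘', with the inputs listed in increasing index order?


v1 ∘ v2 ∘ v3 ∘ v4

With m associative and commutative, the v-input set is all that matters.
m(v3, v4) linearizes to v3 ∘ v4
m(v1, m(v3, v4)) linearizes to v1 ∘ v3 ∘ v4
m(m(v1, m(v3, v4)), v2) linearizes to v1 ∘ v3 ∘ v4 ∘ v2
the factors in increasing index order: v1 ∘ v2 ∘ v3 ∘ v4


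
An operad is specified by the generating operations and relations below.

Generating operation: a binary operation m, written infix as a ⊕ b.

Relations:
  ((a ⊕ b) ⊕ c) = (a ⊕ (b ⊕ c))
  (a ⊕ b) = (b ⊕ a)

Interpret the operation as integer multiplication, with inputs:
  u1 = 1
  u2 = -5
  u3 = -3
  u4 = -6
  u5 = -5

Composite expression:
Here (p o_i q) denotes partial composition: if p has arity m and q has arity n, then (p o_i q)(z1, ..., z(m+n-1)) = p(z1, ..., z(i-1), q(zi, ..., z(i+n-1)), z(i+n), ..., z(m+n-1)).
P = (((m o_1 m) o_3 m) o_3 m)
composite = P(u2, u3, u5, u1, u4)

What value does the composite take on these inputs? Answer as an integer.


(u2 ⊕ u3) = 15
(u5 ⊕ u1) = -5
((u5 ⊕ u1) ⊕ u4) = 30
((u2 ⊕ u3) ⊕ ((u5 ⊕ u1) ⊕ u4)) = 450

450


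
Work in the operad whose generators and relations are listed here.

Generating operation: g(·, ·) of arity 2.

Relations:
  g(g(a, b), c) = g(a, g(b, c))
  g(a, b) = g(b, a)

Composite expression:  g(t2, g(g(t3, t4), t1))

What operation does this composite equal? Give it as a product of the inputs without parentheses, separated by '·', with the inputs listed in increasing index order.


t1 · t2 · t3 · t4

Any arrangement under g is one operation, so sort the t-inputs.
g(t3, t4) linearizes to t3 · t4
g(g(t3, t4), t1) linearizes to t3 · t4 · t1
g(t2, g(g(t3, t4), t1)) linearizes to t2 · t3 · t4 · t1
reordering the factors by index: t1 · t2 · t3 · t4


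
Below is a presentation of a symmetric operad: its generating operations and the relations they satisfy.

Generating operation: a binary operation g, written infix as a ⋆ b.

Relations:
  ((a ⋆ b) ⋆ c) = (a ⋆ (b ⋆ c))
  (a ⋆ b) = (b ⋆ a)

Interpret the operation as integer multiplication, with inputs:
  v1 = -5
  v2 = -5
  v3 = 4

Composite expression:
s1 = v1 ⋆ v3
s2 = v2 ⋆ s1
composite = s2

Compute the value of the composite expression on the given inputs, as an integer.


100

(v1 ⋆ v3) = -20
(v2 ⋆ (v1 ⋆ v3)) = 100


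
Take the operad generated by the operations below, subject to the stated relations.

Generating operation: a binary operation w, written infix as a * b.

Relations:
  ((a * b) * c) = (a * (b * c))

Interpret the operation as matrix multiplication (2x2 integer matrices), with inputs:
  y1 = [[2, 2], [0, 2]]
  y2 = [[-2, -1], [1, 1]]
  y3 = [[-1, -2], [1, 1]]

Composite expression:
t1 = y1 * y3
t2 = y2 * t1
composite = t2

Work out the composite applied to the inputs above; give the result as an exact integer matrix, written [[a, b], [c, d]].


[[-2, 2], [2, 0]]

(y1 * y3) = [[0, -2], [2, 2]]
(y2 * (y1 * y3)) = [[-2, 2], [2, 0]]


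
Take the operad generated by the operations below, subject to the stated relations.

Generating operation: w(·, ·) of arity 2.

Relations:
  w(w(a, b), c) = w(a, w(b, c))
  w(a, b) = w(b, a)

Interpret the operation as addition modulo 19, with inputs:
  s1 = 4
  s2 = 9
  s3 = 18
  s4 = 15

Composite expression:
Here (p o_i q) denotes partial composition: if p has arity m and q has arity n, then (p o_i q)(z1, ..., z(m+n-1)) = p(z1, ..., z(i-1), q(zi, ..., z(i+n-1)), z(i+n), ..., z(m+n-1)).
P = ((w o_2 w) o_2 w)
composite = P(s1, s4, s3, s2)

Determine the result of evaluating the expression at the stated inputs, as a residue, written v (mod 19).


8 (mod 19)

w(s4, s3) = 14
w(w(s4, s3), s2) = 4
w(s1, w(w(s4, s3), s2)) = 8


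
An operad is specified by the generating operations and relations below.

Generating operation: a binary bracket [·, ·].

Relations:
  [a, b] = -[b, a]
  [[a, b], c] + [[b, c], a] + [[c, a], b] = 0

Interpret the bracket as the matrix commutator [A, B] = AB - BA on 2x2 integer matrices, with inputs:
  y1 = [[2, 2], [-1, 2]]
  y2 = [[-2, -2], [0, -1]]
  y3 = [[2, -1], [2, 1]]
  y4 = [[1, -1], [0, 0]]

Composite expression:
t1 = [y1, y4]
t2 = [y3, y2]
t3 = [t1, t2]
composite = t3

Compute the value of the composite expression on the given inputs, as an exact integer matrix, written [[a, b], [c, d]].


[[1, 22], [-12, -1]]

[y1, y4] = [[-1, -2], [-1, 1]]
[y3, y2] = [[4, -3], [-2, -4]]
[[y1, y4], [y3, y2]] = [[1, 22], [-12, -1]]


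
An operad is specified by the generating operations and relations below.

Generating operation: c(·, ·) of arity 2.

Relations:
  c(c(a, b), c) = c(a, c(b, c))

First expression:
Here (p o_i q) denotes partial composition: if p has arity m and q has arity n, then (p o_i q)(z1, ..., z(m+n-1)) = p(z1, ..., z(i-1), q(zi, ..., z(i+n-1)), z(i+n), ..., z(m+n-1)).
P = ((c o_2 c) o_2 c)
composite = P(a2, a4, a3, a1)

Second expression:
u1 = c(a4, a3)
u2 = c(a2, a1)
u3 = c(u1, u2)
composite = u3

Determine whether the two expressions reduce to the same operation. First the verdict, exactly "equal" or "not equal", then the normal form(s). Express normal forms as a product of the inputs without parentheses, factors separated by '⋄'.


not equal: they reduce to a2 ⋄ a4 ⋄ a3 ⋄ a1 and a4 ⋄ a3 ⋄ a2 ⋄ a1

Normal form of the first expression: a2 ⋄ a4 ⋄ a3 ⋄ a1
Normal form of the second expression: a4 ⋄ a3 ⋄ a2 ⋄ a1
Different reductions; not equal.


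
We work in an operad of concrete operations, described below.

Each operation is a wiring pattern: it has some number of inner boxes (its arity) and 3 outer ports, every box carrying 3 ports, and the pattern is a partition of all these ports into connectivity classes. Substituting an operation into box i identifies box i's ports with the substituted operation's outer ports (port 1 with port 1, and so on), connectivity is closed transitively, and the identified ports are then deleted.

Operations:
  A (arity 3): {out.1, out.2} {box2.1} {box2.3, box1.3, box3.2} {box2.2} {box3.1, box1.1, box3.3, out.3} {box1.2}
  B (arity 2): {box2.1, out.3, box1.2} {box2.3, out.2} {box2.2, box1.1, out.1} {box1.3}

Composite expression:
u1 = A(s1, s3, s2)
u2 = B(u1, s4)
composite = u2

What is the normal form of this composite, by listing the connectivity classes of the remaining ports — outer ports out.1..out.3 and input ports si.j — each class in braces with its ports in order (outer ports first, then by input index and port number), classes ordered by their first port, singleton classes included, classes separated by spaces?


After gluing at B, chains via deleted ports link the s-ports.
through A, on inputs (s1, s3, s2): {out.1, out.2} {out.3, s1.1, s2.1, s2.3} {s1.2} {s1.3, s2.2, s3.3} {s3.1} {s3.2} (out.j = stage outer ports)
through B, on inputs (s1, s3, s2, s4): {out.1, out.3, s4.1, s4.2} {out.2, s4.3} {s1.1, s2.1, s2.3} {s1.2} {s1.3, s2.2, s3.3} {s3.1} {s3.2} (out.j = stage outer ports)

{out.1, out.3, s4.1, s4.2} {out.2, s4.3} {s1.1, s2.1, s2.3} {s1.2} {s1.3, s2.2, s3.3} {s3.1} {s3.2}


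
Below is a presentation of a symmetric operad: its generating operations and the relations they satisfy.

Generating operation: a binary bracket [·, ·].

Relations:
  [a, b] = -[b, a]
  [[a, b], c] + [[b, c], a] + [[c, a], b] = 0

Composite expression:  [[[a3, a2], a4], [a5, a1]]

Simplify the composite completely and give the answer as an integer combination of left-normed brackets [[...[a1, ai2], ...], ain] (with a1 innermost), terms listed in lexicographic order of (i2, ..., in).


-[[[[a1, a5], a2], a3], a4] + [[[[a1, a5], a3], a2], a4] + [[[[a1, a5], a4], a2], a3] - [[[[a1, a5], a4], a3], a2]

Expand each bracket as ab - ba; the a1-initial words give the coefficients.
Composite bracket: [[[a3, a2], a4], [a5, a1]]
Under [a, b] = ab - ba we get 16 signed associative words (2^4 = 16).
The a1-initial words carry the normal form:
  a1a5a2a3a4 appears with sign -1, giving the term -[[[[a1, a5], a2], a3], a4]
  a1a5a3a2a4 appears with sign +1, giving the term +[[[[a1, a5], a3], a2], a4]
  a1a5a4a2a3 appears with sign +1, giving the term +[[[[a1, a5], a4], a2], a3]
  a1a5a4a3a2 appears with sign -1, giving the term -[[[[a1, a5], a4], a3], a2]


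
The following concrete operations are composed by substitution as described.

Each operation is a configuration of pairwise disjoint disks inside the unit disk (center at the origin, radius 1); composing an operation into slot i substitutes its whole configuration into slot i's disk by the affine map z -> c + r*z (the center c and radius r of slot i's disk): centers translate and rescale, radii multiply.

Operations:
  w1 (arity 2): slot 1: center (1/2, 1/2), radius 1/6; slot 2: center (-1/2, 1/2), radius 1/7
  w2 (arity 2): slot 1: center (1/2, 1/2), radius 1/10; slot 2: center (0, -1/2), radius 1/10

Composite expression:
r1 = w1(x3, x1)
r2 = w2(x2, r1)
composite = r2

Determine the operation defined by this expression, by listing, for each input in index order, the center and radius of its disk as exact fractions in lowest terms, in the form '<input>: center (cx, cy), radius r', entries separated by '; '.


x1: center (-1/20, -9/20), radius 1/70; x2: center (1/2, 1/2), radius 1/10; x3: center (1/20, -9/20), radius 1/60

Below w2, radii multiply path by path; the x-disk centers shift.
for x2, the 1-step affine chain lands on center (1/2, 1/2), radius 1/10
for x3, the 2-step affine chain lands on center (1/20, -9/20), radius 1/60
for x1, the 2-step affine chain lands on center (-1/20, -9/20), radius 1/70


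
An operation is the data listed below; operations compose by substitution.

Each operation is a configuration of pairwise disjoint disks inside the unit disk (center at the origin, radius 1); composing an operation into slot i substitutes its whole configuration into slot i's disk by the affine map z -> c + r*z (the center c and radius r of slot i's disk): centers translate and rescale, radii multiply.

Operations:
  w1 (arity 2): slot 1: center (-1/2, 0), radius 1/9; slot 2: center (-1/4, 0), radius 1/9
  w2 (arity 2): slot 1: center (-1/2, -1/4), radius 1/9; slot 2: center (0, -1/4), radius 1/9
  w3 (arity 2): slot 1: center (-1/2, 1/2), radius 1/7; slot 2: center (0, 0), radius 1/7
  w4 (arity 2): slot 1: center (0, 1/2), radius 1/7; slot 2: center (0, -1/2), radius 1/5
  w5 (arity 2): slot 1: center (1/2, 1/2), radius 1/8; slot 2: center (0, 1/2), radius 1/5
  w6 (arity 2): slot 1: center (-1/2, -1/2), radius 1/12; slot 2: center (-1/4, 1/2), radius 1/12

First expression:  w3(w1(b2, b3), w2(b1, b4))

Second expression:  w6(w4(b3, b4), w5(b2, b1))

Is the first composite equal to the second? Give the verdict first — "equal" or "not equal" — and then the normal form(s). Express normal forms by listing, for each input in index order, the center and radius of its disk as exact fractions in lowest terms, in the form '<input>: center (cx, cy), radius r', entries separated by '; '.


not equal — first b1: center (-1/14, -1/28), radius 1/63; b2: center (-4/7, 1/2), radius 1/63; b3: center (-15/28, 1/2), radius 1/63; b4: center (0, -1/28), radius 1/63, second b1: center (-1/4, 13/24), radius 1/60; b2: center (-5/24, 13/24), radius 1/96; b3: center (-1/2, -11/24), radius 1/84; b4: center (-1/2, -13/24), radius 1/60

Reducing the first expression gives b1: center (-1/14, -1/28), radius 1/63; b2: center (-4/7, 1/2), radius 1/63; b3: center (-15/28, 1/2), radius 1/63; b4: center (0, -1/28), radius 1/63
Reducing the second expression gives b1: center (-1/4, 13/24), radius 1/60; b2: center (-5/24, 13/24), radius 1/96; b3: center (-1/2, -11/24), radius 1/84; b4: center (-1/2, -13/24), radius 1/60
The normal forms differ: not equal.


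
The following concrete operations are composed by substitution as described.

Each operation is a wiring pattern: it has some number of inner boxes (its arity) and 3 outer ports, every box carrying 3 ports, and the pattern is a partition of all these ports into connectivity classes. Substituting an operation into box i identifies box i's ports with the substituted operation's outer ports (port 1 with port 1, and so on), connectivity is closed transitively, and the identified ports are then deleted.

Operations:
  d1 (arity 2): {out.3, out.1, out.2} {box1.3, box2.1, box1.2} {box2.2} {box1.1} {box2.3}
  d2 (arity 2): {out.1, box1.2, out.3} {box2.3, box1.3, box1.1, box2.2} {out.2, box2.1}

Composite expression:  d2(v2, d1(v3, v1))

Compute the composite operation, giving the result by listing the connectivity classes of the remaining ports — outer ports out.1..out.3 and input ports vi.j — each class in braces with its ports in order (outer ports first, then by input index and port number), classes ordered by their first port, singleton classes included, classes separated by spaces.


Substituting into d2 glues patterns; closure does the rest.
stage d1: inputs (v3, v1), connectivity {out.1, out.2, out.3} {v1.1, v3.2, v3.3} {v1.2} {v1.3} {v3.1}, out.j its boundary
stage d2: inputs (v2, v3, v1), connectivity {out.1, out.3, v2.2} {out.2, v2.1, v2.3} {v1.1, v3.2, v3.3} {v1.2} {v1.3} {v3.1}, out.j its boundary

{out.1, out.3, v2.2} {out.2, v2.1, v2.3} {v1.1, v3.2, v3.3} {v1.2} {v1.3} {v3.1}


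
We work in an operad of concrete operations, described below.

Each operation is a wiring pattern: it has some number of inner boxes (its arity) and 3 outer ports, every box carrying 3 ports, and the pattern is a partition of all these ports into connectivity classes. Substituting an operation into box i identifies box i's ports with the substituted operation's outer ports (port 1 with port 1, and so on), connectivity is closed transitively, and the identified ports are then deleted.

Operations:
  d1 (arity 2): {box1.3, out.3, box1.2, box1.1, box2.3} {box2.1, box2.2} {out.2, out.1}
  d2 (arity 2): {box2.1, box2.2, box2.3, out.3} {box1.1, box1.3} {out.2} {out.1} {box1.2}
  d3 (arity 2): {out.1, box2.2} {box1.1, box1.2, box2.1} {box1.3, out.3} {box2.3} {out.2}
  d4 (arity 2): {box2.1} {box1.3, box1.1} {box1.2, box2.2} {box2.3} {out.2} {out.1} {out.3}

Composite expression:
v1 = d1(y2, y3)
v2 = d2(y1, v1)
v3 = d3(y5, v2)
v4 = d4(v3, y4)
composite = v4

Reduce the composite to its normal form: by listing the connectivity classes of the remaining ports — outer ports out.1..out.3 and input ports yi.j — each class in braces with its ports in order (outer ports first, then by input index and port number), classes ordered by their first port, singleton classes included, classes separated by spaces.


{out.1} {out.2} {out.3} {y1.1, y1.3} {y1.2} {y2.1, y2.2, y2.3, y3.3} {y3.1, y3.2} {y4.1} {y4.2} {y4.3} {y5.1, y5.2} {y5.3}


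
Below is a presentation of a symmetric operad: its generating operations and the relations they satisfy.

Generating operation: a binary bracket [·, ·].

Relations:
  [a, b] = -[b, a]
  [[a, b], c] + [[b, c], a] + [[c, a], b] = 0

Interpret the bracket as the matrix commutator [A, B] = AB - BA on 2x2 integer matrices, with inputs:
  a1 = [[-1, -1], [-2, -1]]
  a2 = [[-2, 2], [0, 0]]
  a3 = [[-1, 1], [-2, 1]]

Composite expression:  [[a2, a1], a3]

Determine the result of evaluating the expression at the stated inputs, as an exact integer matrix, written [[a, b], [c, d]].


[[0, -4], [-8, 0]]

[a2, a1] = [[-4, 2], [-4, 4]]
[[a2, a1], a3] = [[0, -4], [-8, 0]]


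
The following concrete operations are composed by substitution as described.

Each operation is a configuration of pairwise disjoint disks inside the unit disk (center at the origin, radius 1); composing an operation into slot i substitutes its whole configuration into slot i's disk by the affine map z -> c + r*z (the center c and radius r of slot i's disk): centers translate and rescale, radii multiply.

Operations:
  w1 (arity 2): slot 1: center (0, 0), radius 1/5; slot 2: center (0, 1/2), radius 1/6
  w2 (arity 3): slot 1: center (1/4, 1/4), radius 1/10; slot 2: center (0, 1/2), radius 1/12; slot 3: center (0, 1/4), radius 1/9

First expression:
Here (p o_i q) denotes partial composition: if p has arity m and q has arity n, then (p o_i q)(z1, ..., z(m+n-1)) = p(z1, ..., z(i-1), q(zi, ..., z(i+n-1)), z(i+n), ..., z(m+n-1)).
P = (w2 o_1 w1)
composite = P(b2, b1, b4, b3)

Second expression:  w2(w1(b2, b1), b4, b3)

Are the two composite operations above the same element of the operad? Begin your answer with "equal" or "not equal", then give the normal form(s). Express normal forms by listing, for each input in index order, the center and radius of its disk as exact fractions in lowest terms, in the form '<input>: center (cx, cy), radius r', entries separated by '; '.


equal; both compose to b1: center (1/4, 3/10), radius 1/60; b2: center (1/4, 1/4), radius 1/50; b3: center (0, 1/4), radius 1/9; b4: center (0, 1/2), radius 1/12

Normal form of the first expression: b1: center (1/4, 3/10), radius 1/60; b2: center (1/4, 1/4), radius 1/50; b3: center (0, 1/4), radius 1/9; b4: center (0, 1/2), radius 1/12
Normal form of the second expression: b1: center (1/4, 3/10), radius 1/60; b2: center (1/4, 1/4), radius 1/50; b3: center (0, 1/4), radius 1/9; b4: center (0, 1/2), radius 1/12
Identical normal forms: equal.


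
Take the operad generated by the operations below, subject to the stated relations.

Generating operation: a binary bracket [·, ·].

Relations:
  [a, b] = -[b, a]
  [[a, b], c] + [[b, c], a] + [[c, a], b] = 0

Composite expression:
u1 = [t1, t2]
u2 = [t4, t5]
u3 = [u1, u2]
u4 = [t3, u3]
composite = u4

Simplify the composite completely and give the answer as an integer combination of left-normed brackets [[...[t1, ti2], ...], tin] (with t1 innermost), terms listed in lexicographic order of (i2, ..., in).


In the tensor algebra, words opening t1 carry the t1-anchored form.
Composite bracket: [t3, [[t1, t2], [t4, t5]]]
Each bracket splits as ab - ba, giving 16 signed words (2^4 = 16).
Collect the words opening with t1:
  word t1t2t4t5t3 has sign -1, contributing -[[[[t1, t2], t4], t5], t3]
  word t1t2t5t4t3 has sign +1, contributing +[[[[t1, t2], t5], t4], t3]

-[[[[t1, t2], t4], t5], t3] + [[[[t1, t2], t5], t4], t3]


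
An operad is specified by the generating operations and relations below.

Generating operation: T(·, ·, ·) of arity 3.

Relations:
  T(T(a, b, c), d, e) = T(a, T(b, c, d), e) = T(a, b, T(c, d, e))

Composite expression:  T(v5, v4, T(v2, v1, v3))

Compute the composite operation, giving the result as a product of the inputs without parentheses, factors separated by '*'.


v5 * v4 * v2 * v1 * v3

All parenthesizations of T agree; list the v-inputs left to right.
T(v2, v1, v3) spells out as v2 * v1 * v3
T(v5, v4, T(v2, v1, v3)) spells out as v5 * v4 * v2 * v1 * v3


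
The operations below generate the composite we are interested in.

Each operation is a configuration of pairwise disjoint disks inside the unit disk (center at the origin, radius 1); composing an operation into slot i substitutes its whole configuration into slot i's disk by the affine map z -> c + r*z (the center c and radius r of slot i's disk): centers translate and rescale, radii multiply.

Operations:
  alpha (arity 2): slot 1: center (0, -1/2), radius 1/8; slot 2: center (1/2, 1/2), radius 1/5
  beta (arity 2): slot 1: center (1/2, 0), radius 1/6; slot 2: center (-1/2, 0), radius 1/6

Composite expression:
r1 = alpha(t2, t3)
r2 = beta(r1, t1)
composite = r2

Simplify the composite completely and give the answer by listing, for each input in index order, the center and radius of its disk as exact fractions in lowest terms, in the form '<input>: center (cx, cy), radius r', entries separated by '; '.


t1: center (-1/2, 0), radius 1/6; t2: center (1/2, -1/12), radius 1/48; t3: center (7/12, 1/12), radius 1/30

Each t-disk chains the slot maps above it in beta; radii multiply.
input t2: composing its 2 substitution steps yields center (1/2, -1/12), radius 1/48
input t3: composing its 2 substitution steps yields center (7/12, 1/12), radius 1/30
input t1: composing its 1 substitution step yields center (-1/2, 0), radius 1/6


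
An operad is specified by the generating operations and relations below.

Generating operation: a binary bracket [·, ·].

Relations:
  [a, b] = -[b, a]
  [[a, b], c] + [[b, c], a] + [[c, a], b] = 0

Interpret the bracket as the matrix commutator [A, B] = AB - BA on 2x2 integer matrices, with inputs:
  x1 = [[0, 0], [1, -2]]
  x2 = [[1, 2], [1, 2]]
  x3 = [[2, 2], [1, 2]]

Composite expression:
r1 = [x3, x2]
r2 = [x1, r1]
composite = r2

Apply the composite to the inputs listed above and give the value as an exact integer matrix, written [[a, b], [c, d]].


[x3, x2] = [[0, 2], [-1, 0]]
[x1, [x3, x2]] = [[-2, 4], [2, 2]]

[[-2, 4], [2, 2]]


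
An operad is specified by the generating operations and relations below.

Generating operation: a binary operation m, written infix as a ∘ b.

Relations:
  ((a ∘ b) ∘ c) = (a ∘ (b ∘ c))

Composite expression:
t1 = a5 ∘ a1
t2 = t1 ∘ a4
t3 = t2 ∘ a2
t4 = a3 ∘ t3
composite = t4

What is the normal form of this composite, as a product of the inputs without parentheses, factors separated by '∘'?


a3 ∘ a5 ∘ a1 ∘ a4 ∘ a2

Associativity of m dissolves the nesting; only the a-input order survives.
(a5 ∘ a1) collapses to a5 ∘ a1
((a5 ∘ a1) ∘ a4) collapses to a5 ∘ a1 ∘ a4
(((a5 ∘ a1) ∘ a4) ∘ a2) collapses to a5 ∘ a1 ∘ a4 ∘ a2
(a3 ∘ (((a5 ∘ a1) ∘ a4) ∘ a2)) collapses to a3 ∘ a5 ∘ a1 ∘ a4 ∘ a2


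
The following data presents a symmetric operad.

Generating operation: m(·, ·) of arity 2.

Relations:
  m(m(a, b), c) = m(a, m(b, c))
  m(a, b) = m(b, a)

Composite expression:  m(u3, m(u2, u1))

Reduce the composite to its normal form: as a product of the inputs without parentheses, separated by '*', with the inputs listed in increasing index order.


Reordering under m is free, so list the u-inputs canonically.
m(u2, u1) linearizes to u2 * u1
m(u3, m(u2, u1)) linearizes to u3 * u2 * u1
commutativity sorts the factors: u1 * u2 * u3

u1 * u2 * u3


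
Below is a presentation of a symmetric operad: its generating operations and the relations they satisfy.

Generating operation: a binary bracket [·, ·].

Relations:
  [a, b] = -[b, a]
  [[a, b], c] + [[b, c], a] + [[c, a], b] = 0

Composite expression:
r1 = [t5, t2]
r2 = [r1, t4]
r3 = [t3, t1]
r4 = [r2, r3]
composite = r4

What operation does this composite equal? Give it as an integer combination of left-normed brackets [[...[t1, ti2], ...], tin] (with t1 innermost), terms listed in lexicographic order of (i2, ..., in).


-[[[[t1, t3], t2], t5], t4] + [[[[t1, t3], t4], t2], t5] - [[[[t1, t3], t4], t5], t2] + [[[[t1, t3], t5], t2], t4]

A multilinear Lie element is pinned by t1-initial words (t1 innermost).
Composite bracket: [[[t5, t2], t4], [t3, t1]]
Full expansion: 16 signed words from ab - ba (2^4 = 16).
Only words starting with t1 matter:
  from t1t3t2t5t4, sign -1: term -[[[[t1, t3], t2], t5], t4]
  from t1t3t4t2t5, sign +1: term +[[[[t1, t3], t4], t2], t5]
  from t1t3t4t5t2, sign -1: term -[[[[t1, t3], t4], t5], t2]
  from t1t3t5t2t4, sign +1: term +[[[[t1, t3], t5], t2], t4]


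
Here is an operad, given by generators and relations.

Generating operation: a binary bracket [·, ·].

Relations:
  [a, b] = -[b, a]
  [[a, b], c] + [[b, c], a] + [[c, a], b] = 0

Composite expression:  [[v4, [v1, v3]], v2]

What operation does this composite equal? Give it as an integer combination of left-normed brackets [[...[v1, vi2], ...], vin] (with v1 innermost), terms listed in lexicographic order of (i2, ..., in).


Antisymmetry and Jacobi reduce to v1-anchored left-normed brackets.
Composite bracket: [[v4, [v1, v3]], v2]
Applying ab - ba throughout gives 8 signed words (2^3 = 8).
Coefficients come from the v1-initial words:
  v1v3v4v2 appears with sign -1, giving the term -[[[v1, v3], v4], v2]

-[[[v1, v3], v4], v2]


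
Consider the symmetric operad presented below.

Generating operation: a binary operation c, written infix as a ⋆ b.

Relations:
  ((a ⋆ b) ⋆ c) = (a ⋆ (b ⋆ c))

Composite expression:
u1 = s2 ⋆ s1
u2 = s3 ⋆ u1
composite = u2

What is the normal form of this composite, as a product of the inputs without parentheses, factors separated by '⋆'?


s3 ⋆ s2 ⋆ s1


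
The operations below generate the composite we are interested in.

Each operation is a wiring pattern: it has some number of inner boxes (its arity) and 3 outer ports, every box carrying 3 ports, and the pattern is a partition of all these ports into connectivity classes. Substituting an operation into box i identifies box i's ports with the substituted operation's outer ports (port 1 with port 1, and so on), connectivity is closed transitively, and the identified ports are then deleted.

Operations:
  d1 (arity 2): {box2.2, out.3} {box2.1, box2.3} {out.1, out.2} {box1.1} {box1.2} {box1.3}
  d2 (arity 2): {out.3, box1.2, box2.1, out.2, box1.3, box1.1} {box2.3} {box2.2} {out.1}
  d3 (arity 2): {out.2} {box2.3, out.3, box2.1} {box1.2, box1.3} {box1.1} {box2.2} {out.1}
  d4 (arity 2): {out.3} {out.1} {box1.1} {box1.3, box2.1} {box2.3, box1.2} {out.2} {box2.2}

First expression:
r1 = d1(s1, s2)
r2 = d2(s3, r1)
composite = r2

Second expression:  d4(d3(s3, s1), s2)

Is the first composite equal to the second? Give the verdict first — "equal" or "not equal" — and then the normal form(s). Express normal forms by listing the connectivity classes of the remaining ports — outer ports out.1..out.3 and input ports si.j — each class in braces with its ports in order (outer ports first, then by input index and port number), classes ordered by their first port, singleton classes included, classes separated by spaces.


In normal form, the first expression is {out.1} {out.2, out.3, s3.1, s3.2, s3.3} {s1.1} {s1.2} {s1.3} {s2.1, s2.3} {s2.2}
In normal form, the second expression is {out.1} {out.2} {out.3} {s1.1, s1.3, s2.1} {s1.2} {s2.2} {s2.3} {s3.1} {s3.2, s3.3}
The normal forms differ: not equal.

not equal; the first gives {out.1} {out.2, out.3, s3.1, s3.2, s3.3} {s1.1} {s1.2} {s1.3} {s2.1, s2.3} {s2.2} and the second {out.1} {out.2} {out.3} {s1.1, s1.3, s2.1} {s1.2} {s2.2} {s2.3} {s3.1} {s3.2, s3.3}


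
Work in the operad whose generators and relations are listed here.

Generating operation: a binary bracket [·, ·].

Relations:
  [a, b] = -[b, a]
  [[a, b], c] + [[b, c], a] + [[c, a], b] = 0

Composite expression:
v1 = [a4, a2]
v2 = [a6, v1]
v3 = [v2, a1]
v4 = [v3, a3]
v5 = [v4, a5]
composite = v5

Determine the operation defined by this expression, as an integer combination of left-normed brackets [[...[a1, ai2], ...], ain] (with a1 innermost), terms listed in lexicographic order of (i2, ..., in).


-[[[[[a1, a2], a4], a6], a3], a5] + [[[[[a1, a4], a2], a6], a3], a5] + [[[[[a1, a6], a2], a4], a3], a5] - [[[[[a1, a6], a4], a2], a3], a5]

Expand each bracket as ab - ba; the a1-initial words give the coefficients.
Composite bracket: [[[[a6, [a4, a2]], a1], a3], a5]
Under [a, b] = ab - ba we get 32 signed associative words (2^5 = 32).
The a1-initial words carry the normal form:
  word a1a2a4a6a3a5 has sign -1, contributing -[[[[[a1, a2], a4], a6], a3], a5]
  word a1a4a2a6a3a5 has sign +1, contributing +[[[[[a1, a4], a2], a6], a3], a5]
  word a1a6a2a4a3a5 has sign +1, contributing +[[[[[a1, a6], a2], a4], a3], a5]
  word a1a6a4a2a3a5 has sign -1, contributing -[[[[[a1, a6], a4], a2], a3], a5]


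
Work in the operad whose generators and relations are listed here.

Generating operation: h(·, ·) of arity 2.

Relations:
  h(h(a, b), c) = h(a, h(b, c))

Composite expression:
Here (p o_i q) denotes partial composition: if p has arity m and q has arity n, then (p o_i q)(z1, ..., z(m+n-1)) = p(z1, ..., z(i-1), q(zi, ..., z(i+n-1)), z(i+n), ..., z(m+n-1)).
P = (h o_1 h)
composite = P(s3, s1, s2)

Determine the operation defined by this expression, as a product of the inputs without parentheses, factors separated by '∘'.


All parenthesizations of h agree; list the s-inputs left to right.
h(s3, s1) reduces to s3 ∘ s1
h(h(s3, s1), s2) reduces to s3 ∘ s1 ∘ s2

s3 ∘ s1 ∘ s2


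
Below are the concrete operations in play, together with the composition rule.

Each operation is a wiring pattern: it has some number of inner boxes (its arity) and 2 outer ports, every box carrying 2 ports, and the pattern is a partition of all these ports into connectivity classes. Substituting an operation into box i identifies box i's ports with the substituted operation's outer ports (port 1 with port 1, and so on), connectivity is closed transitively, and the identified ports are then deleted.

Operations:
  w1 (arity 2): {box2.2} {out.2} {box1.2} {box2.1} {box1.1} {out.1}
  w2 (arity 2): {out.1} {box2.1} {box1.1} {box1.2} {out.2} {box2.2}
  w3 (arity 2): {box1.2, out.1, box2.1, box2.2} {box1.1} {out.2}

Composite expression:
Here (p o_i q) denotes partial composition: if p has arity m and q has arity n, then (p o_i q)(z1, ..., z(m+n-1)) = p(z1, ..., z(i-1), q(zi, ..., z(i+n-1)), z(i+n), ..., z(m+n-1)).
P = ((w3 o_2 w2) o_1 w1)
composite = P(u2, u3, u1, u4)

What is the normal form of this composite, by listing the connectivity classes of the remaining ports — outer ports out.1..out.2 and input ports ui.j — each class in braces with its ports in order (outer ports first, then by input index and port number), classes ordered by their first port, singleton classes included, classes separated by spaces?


{out.1} {out.2} {u1.1} {u1.2} {u2.1} {u2.2} {u3.1} {u3.2} {u4.1} {u4.2}

Reachability decides: close wires over w3-identified ports.
the subtree at w1 composes to {out.1} {out.2} {u2.1} {u2.2} {u3.1} {u3.2} on (u2, u3); out.j = own outer ports
the subtree at w2 composes to {out.1} {out.2} {u1.1} {u1.2} {u4.1} {u4.2} on (u1, u4); out.j = own outer ports
the subtree at w3 composes to {out.1} {out.2} {u1.1} {u1.2} {u2.1} {u2.2} {u3.1} {u3.2} {u4.1} {u4.2} on (u2, u3, u1, u4); out.j = own outer ports


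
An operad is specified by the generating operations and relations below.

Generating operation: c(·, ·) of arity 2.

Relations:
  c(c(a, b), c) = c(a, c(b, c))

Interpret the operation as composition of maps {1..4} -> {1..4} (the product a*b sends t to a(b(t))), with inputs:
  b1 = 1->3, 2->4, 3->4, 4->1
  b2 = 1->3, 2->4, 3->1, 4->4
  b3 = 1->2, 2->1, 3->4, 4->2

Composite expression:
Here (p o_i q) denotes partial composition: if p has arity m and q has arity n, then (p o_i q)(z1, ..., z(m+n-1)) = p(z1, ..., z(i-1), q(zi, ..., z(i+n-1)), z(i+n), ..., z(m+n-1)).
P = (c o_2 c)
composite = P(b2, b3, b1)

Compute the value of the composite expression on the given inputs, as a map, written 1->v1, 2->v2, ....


1->4, 2->4, 3->4, 4->4

c(b3, b1) = 1->4, 2->2, 3->2, 4->2
c(b2, c(b3, b1)) = 1->4, 2->4, 3->4, 4->4


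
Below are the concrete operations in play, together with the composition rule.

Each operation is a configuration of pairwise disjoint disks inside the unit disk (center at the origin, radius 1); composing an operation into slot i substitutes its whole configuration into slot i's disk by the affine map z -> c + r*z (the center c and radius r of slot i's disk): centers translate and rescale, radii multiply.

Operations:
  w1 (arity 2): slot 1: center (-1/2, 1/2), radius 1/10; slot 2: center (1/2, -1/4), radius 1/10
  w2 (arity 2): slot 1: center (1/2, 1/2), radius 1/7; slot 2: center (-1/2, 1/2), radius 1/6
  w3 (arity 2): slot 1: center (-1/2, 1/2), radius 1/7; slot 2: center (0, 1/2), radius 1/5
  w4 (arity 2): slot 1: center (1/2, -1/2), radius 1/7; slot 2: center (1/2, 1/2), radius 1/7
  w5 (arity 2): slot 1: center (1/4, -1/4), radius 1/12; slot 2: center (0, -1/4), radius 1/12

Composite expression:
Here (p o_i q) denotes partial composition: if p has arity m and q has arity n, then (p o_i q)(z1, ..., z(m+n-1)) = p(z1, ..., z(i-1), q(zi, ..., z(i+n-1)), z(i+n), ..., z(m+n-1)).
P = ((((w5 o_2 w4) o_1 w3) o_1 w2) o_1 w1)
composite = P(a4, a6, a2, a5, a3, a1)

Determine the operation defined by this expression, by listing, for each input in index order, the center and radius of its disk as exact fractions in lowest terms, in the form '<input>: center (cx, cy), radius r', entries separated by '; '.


Nesting under w5 composes maps z -> c + r*z down each a-path.
a4 passes through 4 substitutions, ending at center (251/1176, -79/392), radius 1/5880
a6 passes through 4 substitutions, ending at center (253/1176, -159/784), radius 1/5880
a2 passes through 3 substitutions, ending at center (17/84, -17/84), radius 1/504
a5 passes through 2 substitutions, ending at center (1/4, -5/24), radius 1/60
a3 passes through 2 substitutions, ending at center (1/24, -7/24), radius 1/84
a1 passes through 2 substitutions, ending at center (1/24, -5/24), radius 1/84

a1: center (1/24, -5/24), radius 1/84; a2: center (17/84, -17/84), radius 1/504; a3: center (1/24, -7/24), radius 1/84; a4: center (251/1176, -79/392), radius 1/5880; a5: center (1/4, -5/24), radius 1/60; a6: center (253/1176, -159/784), radius 1/5880


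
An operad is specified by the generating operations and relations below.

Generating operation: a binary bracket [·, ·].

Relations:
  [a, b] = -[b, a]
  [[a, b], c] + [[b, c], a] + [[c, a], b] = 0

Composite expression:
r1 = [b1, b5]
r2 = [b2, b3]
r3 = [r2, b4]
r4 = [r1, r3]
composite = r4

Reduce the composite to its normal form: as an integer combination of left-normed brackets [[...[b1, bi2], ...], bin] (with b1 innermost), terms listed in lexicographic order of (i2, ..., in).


[[[[b1, b5], b2], b3], b4] - [[[[b1, b5], b3], b2], b4] - [[[[b1, b5], b4], b2], b3] + [[[[b1, b5], b4], b3], b2]


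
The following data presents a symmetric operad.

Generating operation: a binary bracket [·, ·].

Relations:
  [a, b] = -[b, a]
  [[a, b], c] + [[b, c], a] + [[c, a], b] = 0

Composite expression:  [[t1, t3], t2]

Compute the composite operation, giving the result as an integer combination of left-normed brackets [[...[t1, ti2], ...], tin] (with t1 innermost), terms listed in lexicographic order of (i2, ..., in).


[[t1, t3], t2]


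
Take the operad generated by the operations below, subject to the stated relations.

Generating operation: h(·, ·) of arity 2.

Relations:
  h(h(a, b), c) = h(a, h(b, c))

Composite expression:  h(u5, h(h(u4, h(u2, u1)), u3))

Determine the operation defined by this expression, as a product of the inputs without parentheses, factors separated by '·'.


Associativity of h dissolves the nesting; only the u-input order survives.
h(u2, u1) unparenthesizes to u2 · u1
h(u4, h(u2, u1)) unparenthesizes to u4 · u2 · u1
h(h(u4, h(u2, u1)), u3) unparenthesizes to u4 · u2 · u1 · u3
h(u5, h(h(u4, h(u2, u1)), u3)) unparenthesizes to u5 · u4 · u2 · u1 · u3

u5 · u4 · u2 · u1 · u3
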